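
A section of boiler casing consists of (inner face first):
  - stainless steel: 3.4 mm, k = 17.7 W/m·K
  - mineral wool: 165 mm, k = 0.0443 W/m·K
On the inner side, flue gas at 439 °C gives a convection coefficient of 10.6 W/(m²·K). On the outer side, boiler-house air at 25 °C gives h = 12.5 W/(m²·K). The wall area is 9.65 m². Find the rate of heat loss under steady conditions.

Model the wall as resistances in series:
R_inner film = 1/(h_i·A) = 1/(10.6×9.65) = 0.009776 K/W
R_stainless steel = L/(kA) = 0.0034/(17.7×9.65) = 1.991×10^-5 K/W
R_mineral wool = L/(kA) = 0.165/(0.0443×9.65) = 0.386 K/W
R_outer film = 1/(h_o·A) = 1/(12.5×9.65) = 0.00829 K/W
R_total = 0.4041 K/W
Q = ΔT / R_total = 414 / 0.4041

Q ≈ 1020 W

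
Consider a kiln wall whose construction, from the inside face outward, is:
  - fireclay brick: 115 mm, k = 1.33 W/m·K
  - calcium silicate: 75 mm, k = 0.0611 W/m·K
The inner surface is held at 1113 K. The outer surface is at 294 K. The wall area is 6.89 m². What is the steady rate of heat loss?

Thermal resistances in series:
R_fireclay brick = L/(kA) = 0.115/(1.33×6.89) = 0.01255 K/W
R_calcium silicate = L/(kA) = 0.075/(0.0611×6.89) = 0.1782 K/W
R_total = 0.1907 K/W
Q = ΔT / R_total = 819 / 0.1907

Q ≈ 4290 W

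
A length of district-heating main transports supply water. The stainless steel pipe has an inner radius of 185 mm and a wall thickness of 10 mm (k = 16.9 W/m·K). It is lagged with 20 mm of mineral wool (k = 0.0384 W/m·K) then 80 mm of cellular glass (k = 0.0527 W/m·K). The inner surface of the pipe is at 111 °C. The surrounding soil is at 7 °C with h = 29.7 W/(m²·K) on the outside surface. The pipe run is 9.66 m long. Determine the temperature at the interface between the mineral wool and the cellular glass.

T ≈ 80.4 °C

Cylindrical conduction, so R = ln(r₂/r₁)/(2πkL) per layer, in series:
R_stainless steel pipe wall = ln(195/185)/(2π×16.9×9.66) = 5.132×10^-5 K/W
R_mineral wool = ln(215/195)/(2π×0.0384×9.66) = 0.04189 K/W
R_cellular glass = ln(295/215)/(2π×0.0527×9.66) = 0.0989 K/W
R_outer film = 1/(h_o·2πr_oL) = 1/(29.7×2π×0.295×9.66) = 0.00188 K/W
R_total = 0.1427 K/W
Q = ΔT/R_total = 104/0.1427
Q = 729 W
T_interface = T_inner − Q·ΣR(inner→interface) = 111 − 729×0.04194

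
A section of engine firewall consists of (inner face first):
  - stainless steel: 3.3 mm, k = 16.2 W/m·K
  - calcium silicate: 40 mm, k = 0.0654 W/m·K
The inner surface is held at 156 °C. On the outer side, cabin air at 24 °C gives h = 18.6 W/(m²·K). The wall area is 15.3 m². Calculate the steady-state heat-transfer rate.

Series thermal resistances:
R_stainless steel = L/(kA) = 0.0033/(16.2×15.3) = 1.331×10^-5 K/W
R_calcium silicate = L/(kA) = 0.04/(0.0654×15.3) = 0.03998 K/W
R_outer film = 1/(h_o·A) = 1/(18.6×15.3) = 0.003514 K/W
R_total = 0.0435 K/W
Q = ΔT / R_total = 132 / 0.0435

Q ≈ 3030 W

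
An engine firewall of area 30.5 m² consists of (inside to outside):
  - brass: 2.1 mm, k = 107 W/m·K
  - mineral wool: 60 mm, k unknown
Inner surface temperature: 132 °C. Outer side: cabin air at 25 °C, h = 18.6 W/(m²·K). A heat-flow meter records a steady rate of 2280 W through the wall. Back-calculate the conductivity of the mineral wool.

k ≈ 0.0436 W/(m·K)

Treating each layer as a thermal resistance in series:
R_brass = L/(kA) = 0.0021/(107×30.5) = 6.435×10^-7 K/W
R_outer film = 1/(h_o·A) = 1/(18.6×30.5) = 0.001763 K/W
Sum of known resistances R_other = 0.001763 K/W
Total R = ΔT/Q = 107/2280 = 0.04693 K/W
R_mineral wool = R_total − R_other = 0.04517 K/W
k = L/(R·A) = 0.06/(0.04517×30.5)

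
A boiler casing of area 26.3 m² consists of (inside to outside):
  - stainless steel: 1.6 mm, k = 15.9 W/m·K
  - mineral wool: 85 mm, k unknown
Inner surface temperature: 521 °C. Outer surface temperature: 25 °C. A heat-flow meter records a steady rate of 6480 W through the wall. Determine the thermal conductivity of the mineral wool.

k ≈ 0.0422 W/(m·K)

Thermal resistances in series:
R_stainless steel = L/(kA) = 0.0016/(15.9×26.3) = 3.826×10^-6 K/W
Sum of known resistances R_other = 3.826×10^-6 K/W
Total R = ΔT/Q = 496/6480 = 0.07654 K/W
R_mineral wool = R_total − R_other = 0.07654 K/W
k = L/(R·A) = 0.085/(0.07654×26.3)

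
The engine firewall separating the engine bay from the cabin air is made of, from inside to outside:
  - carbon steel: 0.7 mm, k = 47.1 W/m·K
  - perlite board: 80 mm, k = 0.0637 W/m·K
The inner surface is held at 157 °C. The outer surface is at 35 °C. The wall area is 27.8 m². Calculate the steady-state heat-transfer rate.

Q ≈ 2700 W

Treating each layer as a thermal resistance in series:
R_carbon steel = L/(kA) = 0.0007/(47.1×27.8) = 5.346×10^-7 K/W
R_perlite board = L/(kA) = 0.08/(0.0637×27.8) = 0.04518 K/W
R_total = 0.04518 K/W
Q = ΔT / R_total = 122 / 0.04518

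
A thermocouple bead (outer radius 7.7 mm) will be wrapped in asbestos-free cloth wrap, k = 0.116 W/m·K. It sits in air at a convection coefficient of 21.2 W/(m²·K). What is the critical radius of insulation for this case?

r_cr ≈ 10.9 mm

For a sphere r_cr = 2k/h = 2×0.116/21.2
r_cr = 10.9 mm; since the bare radius (7.7 mm) is below r_cr, adding a thin layer of insulation will *increase* heat loss.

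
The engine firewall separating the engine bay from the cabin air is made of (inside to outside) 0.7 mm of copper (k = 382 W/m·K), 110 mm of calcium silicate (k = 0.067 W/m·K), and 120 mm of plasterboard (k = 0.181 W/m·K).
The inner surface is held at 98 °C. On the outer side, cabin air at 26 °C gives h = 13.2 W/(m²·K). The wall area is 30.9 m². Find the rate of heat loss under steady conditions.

Treating each layer as a thermal resistance in series:
R_copper = L/(kA) = 0.0007/(382×30.9) = 5.93×10^-8 K/W
R_calcium silicate = L/(kA) = 0.11/(0.067×30.9) = 0.05313 K/W
R_plasterboard = L/(kA) = 0.12/(0.181×30.9) = 0.02146 K/W
R_outer film = 1/(h_o·A) = 1/(13.2×30.9) = 0.002452 K/W
R_total = 0.07704 K/W
Q = ΔT / R_total = 72 / 0.07704

Q ≈ 935 W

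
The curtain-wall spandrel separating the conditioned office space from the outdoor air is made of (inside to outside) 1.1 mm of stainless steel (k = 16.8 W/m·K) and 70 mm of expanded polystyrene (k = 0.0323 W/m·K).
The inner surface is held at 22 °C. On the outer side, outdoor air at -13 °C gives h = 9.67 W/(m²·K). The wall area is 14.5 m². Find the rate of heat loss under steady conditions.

Q ≈ 224 W

Thermal resistances in series:
R_stainless steel = L/(kA) = 0.0011/(16.8×14.5) = 4.516×10^-6 K/W
R_expanded polystyrene = L/(kA) = 0.07/(0.0323×14.5) = 0.1495 K/W
R_outer film = 1/(h_o·A) = 1/(9.67×14.5) = 0.007132 K/W
R_total = 0.1566 K/W
Q = ΔT / R_total = 35 / 0.1566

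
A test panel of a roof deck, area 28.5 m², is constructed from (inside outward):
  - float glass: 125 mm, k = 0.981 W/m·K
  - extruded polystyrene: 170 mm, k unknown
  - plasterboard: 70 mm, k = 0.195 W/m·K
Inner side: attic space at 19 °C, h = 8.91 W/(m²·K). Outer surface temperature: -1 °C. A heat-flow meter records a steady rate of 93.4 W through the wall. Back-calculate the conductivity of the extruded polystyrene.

Thermal resistances in series:
R_inner film = 1/(h_i·A) = 1/(8.91×28.5) = 0.003938 K/W
R_float glass = L/(kA) = 0.125/(0.981×28.5) = 0.004471 K/W
R_plasterboard = L/(kA) = 0.07/(0.195×28.5) = 0.0126 K/W
Sum of known resistances R_other = 0.021 K/W
Total R = ΔT/Q = 20/93.4 = 0.2141 K/W
R_extruded polystyrene = R_total − R_other = 0.1931 K/W
k = L/(R·A) = 0.17/(0.1931×28.5)

k ≈ 0.0309 W/(m·K)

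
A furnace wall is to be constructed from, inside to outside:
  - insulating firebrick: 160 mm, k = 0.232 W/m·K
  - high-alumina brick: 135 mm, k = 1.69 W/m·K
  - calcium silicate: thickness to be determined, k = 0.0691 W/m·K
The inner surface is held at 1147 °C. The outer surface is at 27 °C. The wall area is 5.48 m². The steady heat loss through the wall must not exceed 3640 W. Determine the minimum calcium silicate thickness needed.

L ≈ 63.3 mm

Thermal resistances in series:
R_insulating firebrick = L/(kA) = 0.16/(0.232×5.48) = 0.1258 K/W
R_high-alumina brick = L/(kA) = 0.135/(1.69×5.48) = 0.01458 K/W
Sum of the known resistances R_other = 0.1404 K/W
Required total resistance R_tot = ΔT/Q_allow = 1120/3640 = 0.3077 K/W
R_calcium silicate = R_tot − R_other = 0.1673 K/W
L = R·k·A = 0.1673×0.0691×5.48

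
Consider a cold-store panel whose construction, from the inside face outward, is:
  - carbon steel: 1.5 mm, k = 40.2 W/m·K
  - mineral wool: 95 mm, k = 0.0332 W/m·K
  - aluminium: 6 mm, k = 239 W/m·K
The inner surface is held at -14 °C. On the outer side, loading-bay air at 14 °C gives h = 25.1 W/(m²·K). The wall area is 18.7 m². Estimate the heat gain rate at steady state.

Model the wall as resistances in series:
R_carbon steel = L/(kA) = 0.0015/(40.2×18.7) = 1.995×10^-6 K/W
R_mineral wool = L/(kA) = 0.095/(0.0332×18.7) = 0.153 K/W
R_aluminium = L/(kA) = 0.006/(239×18.7) = 1.342×10^-6 K/W
R_outer film = 1/(h_o·A) = 1/(25.1×18.7) = 0.002131 K/W
R_total = 0.1552 K/W
Q = ΔT / R_total = 28 / 0.1552

Q ≈ 180 W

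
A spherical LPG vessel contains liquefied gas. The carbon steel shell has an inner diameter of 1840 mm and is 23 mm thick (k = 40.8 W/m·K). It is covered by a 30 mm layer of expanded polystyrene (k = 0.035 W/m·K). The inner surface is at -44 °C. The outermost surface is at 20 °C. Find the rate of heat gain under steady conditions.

Each spherical layer contributes R = (1/r_i − 1/r_o)/(4πk):
R_carbon steel shell = (1/0.92 − 1/0.943)/(4π×40.8) = 5.171×10^-5 K/W
R_expanded polystyrene = (1/0.943 − 1/0.973)/(4π×0.035) = 0.07434 K/W
R_total = 0.07439 K/W
Q = ΔT/R_total = 64/0.07439

Q ≈ 860 W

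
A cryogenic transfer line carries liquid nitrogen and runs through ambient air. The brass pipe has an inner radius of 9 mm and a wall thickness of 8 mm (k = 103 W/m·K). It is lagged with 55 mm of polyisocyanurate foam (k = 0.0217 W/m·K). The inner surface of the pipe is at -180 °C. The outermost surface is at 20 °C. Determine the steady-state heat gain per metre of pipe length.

Per-layer cylindrical resistances, series-summed:
R_brass pipe wall = ln(17/9)/(2π×103×1) = 9.827×10^-4 K/W
R_polyisocyanurate foam = ln(72/17)/(2π×0.0217×1) = 10.59 K/W
R_total = 10.59 K/W
Q = ΔT/R_total = 200/10.59

q′ ≈ 18.9 W/m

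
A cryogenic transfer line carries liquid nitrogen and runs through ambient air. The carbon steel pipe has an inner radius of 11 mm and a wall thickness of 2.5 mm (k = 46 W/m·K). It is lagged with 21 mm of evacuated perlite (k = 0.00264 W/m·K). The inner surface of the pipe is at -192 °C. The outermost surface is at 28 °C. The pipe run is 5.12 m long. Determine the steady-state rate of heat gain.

Q ≈ 19.9 W

Per-layer cylindrical resistances, series-summed:
R_carbon steel pipe wall = ln(13.5/11)/(2π×46×5.12) = 1.384×10^-4 K/W
R_evacuated perlite = ln(34.5/13.5)/(2π×0.00264×5.12) = 11.05 K/W
R_total = 11.05 K/W
Q = ΔT/R_total = 220/11.05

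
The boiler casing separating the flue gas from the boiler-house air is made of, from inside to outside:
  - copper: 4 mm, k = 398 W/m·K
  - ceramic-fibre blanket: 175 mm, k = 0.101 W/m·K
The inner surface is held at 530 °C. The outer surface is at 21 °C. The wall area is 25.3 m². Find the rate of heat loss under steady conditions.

Q ≈ 7430 W

Series thermal resistances:
R_copper = L/(kA) = 0.004/(398×25.3) = 3.972×10^-7 K/W
R_ceramic-fibre blanket = L/(kA) = 0.175/(0.101×25.3) = 0.06849 K/W
R_total = 0.06849 K/W
Q = ΔT / R_total = 509 / 0.06849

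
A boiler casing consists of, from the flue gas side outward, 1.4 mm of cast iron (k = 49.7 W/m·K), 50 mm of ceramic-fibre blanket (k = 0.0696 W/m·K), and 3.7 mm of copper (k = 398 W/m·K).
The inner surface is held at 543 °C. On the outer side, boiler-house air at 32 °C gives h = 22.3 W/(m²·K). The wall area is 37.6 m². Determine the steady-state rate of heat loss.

Q ≈ 25200 W

Using the resistance-network approach (series):
R_cast iron = L/(kA) = 0.0014/(49.7×37.6) = 7.492×10^-7 K/W
R_ceramic-fibre blanket = L/(kA) = 0.05/(0.0696×37.6) = 0.01911 K/W
R_copper = L/(kA) = 0.0037/(398×37.6) = 2.472×10^-7 K/W
R_outer film = 1/(h_o·A) = 1/(22.3×37.6) = 0.001193 K/W
R_total = 0.0203 K/W
Q = ΔT / R_total = 511 / 0.0203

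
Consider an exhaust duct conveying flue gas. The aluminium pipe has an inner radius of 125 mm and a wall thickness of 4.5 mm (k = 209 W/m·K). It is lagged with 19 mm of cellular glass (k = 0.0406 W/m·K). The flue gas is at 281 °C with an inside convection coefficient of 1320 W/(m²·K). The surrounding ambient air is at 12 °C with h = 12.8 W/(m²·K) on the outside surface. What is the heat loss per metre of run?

Cylindrical conduction, so R = ln(r₂/r₁)/(2πkL) per layer, in series:
R_inner film = 1/(h_i·2πr₁L) = 1/(1320×2π×0.125×1) = 9.646×10^-4 K/W
R_aluminium pipe wall = ln(129.5/125)/(2π×209×1) = 2.693×10^-5 K/W
R_cellular glass = ln(148.5/129.5)/(2π×0.0406×1) = 0.5367 K/W
R_outer film = 1/(h_o·2πr_oL) = 1/(12.8×2π×0.1485×1) = 0.08373 K/W
R_total = 0.6214 K/W
Q = ΔT/R_total = 269/0.6214

q′ ≈ 433 W/m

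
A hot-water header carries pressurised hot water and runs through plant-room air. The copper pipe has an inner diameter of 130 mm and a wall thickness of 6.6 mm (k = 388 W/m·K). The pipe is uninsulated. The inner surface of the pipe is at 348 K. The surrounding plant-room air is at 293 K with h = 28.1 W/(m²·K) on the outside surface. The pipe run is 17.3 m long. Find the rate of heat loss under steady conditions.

Q ≈ 12000 W

For a radial system each layer contributes R = ln(r_out/r_in)/(2πkL); films add R = 1/(hA).
R_copper pipe wall = ln(71.6/65)/(2π×388×17.3) = 2.293×10^-6 K/W
R_outer film = 1/(h_o·2πr_oL) = 1/(28.1×2π×0.0716×17.3) = 0.004573 K/W
R_total = 0.004575 K/W
Q = ΔT/R_total = 55/0.004575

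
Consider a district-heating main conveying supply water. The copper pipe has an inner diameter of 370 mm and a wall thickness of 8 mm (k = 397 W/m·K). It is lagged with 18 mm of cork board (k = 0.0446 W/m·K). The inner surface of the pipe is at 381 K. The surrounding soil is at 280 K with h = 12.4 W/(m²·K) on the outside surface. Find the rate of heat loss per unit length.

q′ ≈ 266 W/m

Treating each annulus and film as a series resistance:
R_copper pipe wall = ln(193/185)/(2π×397×1) = 1.697×10^-5 K/W
R_cork board = ln(211/193)/(2π×0.0446×1) = 0.3182 K/W
R_outer film = 1/(h_o·2πr_oL) = 1/(12.4×2π×0.211×1) = 0.06083 K/W
R_total = 0.379 K/W
Q = ΔT/R_total = 101/0.379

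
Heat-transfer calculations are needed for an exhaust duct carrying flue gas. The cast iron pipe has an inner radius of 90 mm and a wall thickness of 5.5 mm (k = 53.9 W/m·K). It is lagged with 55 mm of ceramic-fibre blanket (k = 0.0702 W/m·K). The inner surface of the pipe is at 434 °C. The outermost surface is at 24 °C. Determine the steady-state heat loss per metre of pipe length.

For a radial system each layer contributes R = ln(r_out/r_in)/(2πkL); films add R = 1/(hA).
R_cast iron pipe wall = ln(95.5/90)/(2π×53.9×1) = 1.751×10^-4 K/W
R_ceramic-fibre blanket = ln(150.5/95.5)/(2π×0.0702×1) = 1.031 K/W
R_total = 1.031 K/W
Q = ΔT/R_total = 410/1.031

q′ ≈ 398 W/m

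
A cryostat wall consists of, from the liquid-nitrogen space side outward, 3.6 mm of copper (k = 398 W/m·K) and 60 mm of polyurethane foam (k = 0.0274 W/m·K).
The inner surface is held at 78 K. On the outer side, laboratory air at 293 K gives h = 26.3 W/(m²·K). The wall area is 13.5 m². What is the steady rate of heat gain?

Q ≈ 1300 W

Series thermal resistances:
R_copper = L/(kA) = 0.0036/(398×13.5) = 6.7×10^-7 K/W
R_polyurethane foam = L/(kA) = 0.06/(0.0274×13.5) = 0.1622 K/W
R_outer film = 1/(h_o·A) = 1/(26.3×13.5) = 0.002817 K/W
R_total = 0.165 K/W
Q = ΔT / R_total = 215 / 0.165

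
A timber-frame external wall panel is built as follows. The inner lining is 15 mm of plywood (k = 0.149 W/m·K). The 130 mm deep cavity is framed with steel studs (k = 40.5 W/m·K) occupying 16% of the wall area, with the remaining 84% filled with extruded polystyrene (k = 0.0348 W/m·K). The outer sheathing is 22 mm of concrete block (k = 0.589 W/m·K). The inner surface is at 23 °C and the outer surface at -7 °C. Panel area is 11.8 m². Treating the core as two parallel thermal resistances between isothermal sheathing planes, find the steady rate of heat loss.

Sheathing layers in series; stud and cavity paths in parallel between them.
R_inner = 0.015/(0.149×11.8) = 0.008531 K/W
R_stud  = 0.13/(40.5×0.16×11.8) = 0.0017 K/W
R_cav   = 0.13/(0.0348×0.84×11.8) = 0.3769 K/W
1/R_core = 1/R_stud + 1/R_cav → R_core = 0.001693 K/W
R_outer = 0.022/(0.589×11.8) = 0.003165 K/W
R_total = 0.01339 K/W
Q = ΔT/R_total = 30/0.01339

Q ≈ 2240 W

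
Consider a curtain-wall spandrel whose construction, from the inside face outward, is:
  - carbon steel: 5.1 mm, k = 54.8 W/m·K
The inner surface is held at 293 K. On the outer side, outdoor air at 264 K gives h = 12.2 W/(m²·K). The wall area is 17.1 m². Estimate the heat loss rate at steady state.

Q ≈ 6040 W

Using the resistance-network approach (series):
R_carbon steel = L/(kA) = 0.0051/(54.8×17.1) = 5.442×10^-6 K/W
R_outer film = 1/(h_o·A) = 1/(12.2×17.1) = 0.004793 K/W
R_total = 0.004799 K/W
Q = ΔT / R_total = 29 / 0.004799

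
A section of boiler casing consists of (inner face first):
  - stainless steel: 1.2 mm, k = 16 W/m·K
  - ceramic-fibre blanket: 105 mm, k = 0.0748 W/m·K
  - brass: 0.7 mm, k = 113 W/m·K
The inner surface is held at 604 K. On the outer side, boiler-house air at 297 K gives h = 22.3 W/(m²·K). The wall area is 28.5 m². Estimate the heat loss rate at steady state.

Q ≈ 6040 W

Thermal resistances in series:
R_stainless steel = L/(kA) = 0.0012/(16×28.5) = 2.632×10^-6 K/W
R_ceramic-fibre blanket = L/(kA) = 0.105/(0.0748×28.5) = 0.04925 K/W
R_brass = L/(kA) = 0.0007/(113×28.5) = 2.174×10^-7 K/W
R_outer film = 1/(h_o·A) = 1/(22.3×28.5) = 0.001573 K/W
R_total = 0.05083 K/W
Q = ΔT / R_total = 307 / 0.05083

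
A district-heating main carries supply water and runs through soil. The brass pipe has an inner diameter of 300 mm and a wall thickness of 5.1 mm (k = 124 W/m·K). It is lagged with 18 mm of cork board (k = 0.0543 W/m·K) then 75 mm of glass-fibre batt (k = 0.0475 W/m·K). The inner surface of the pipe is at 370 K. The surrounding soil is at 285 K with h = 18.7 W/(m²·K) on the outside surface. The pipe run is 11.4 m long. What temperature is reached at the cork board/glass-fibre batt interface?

T ≈ 352 K

Per-layer cylindrical resistances, series-summed:
R_brass pipe wall = ln(155.1/150)/(2π×124×11.4) = 3.764×10^-6 K/W
R_cork board = ln(173.1/155.1)/(2π×0.0543×11.4) = 0.02823 K/W
R_glass-fibre batt = ln(248.1/173.1)/(2π×0.0475×11.4) = 0.1058 K/W
R_outer film = 1/(h_o·2πr_oL) = 1/(18.7×2π×0.2481×11.4) = 0.003009 K/W
R_total = 0.137 K/W
Q = ΔT/R_total = 85/0.137
Q = 620 W
T_interface = T_inner − Q·ΣR(inner→interface) = 370 − 620×0.02823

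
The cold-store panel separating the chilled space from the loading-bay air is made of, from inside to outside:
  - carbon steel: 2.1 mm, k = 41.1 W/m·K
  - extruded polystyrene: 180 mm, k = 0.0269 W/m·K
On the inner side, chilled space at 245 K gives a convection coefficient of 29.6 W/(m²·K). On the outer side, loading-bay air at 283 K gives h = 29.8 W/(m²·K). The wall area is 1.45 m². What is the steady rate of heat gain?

Treating each layer as a thermal resistance in series:
R_inner film = 1/(h_i·A) = 1/(29.6×1.45) = 0.0233 K/W
R_carbon steel = L/(kA) = 0.0021/(41.1×1.45) = 3.524×10^-5 K/W
R_extruded polystyrene = L/(kA) = 0.18/(0.0269×1.45) = 4.615 K/W
R_outer film = 1/(h_o·A) = 1/(29.8×1.45) = 0.02314 K/W
R_total = 4.661 K/W
Q = ΔT / R_total = 38 / 4.661

Q ≈ 8.15 W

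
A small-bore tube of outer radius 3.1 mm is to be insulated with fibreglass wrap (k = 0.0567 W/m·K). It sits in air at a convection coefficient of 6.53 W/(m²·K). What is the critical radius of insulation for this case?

For a cylinder r_cr = k/h = 0.0567/6.53
r_cr = 8.68 mm; since the bare radius (3.1 mm) is below r_cr, adding a thin layer of insulation will *increase* heat loss.

r_cr ≈ 8.68 mm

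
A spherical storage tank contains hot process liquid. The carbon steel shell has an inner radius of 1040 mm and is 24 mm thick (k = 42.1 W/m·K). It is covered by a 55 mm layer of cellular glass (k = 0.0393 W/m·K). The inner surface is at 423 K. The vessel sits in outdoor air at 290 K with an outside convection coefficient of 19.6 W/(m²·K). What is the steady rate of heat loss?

Q ≈ 1370 W

For a spherical shell R = (1/r₁ − 1/r₂)/(4πk); film R = 1/(h·4πr²). In series:
R_carbon steel shell = (1/1.04 − 1/1.064)/(4π×42.1) = 4.1×10^-5 K/W
R_cellular glass = (1/1.064 − 1/1.119)/(4π×0.0393) = 0.09354 K/W
R_outer film = 1/(h·4πr_o²) = 1/(19.6×4π×1.119²) = 0.003242 K/W
R_total = 0.09682 K/W
Q = ΔT/R_total = 133/0.09682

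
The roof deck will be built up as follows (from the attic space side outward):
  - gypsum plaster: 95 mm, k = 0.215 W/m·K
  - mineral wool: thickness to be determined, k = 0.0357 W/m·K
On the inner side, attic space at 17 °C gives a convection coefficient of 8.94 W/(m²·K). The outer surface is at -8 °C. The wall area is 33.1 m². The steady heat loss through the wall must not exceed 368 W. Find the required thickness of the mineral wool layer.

L ≈ 60.5 mm

Model the wall as resistances in series:
R_inner film = 1/(h_i·A) = 1/(8.94×33.1) = 0.003379 K/W
R_gypsum plaster = L/(kA) = 0.095/(0.215×33.1) = 0.01335 K/W
Sum of the known resistances R_other = 0.01673 K/W
Required total resistance R_tot = ΔT/Q_allow = 25/368 = 0.06793 K/W
R_mineral wool = R_tot − R_other = 0.05121 K/W
L = R·k·A = 0.05121×0.0357×33.1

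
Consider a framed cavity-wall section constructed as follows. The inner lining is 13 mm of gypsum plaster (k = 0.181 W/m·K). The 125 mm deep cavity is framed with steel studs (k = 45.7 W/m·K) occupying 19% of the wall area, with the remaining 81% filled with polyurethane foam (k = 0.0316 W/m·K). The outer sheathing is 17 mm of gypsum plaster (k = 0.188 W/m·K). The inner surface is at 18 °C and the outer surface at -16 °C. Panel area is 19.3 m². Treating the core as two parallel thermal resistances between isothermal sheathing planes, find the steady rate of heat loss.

Sheathing layers in series; stud and cavity paths in parallel between them.
R_inner = 0.013/(0.181×19.3) = 0.003721 K/W
R_stud  = 0.125/(45.7×0.19×19.3) = 7.459×10^-4 K/W
R_cav   = 0.125/(0.0316×0.81×19.3) = 0.253 K/W
1/R_core = 1/R_stud + 1/R_cav → R_core = 7.437×10^-4 K/W
R_outer = 0.017/(0.188×19.3) = 0.004685 K/W
R_total = 0.00915 K/W
Q = ΔT/R_total = 34/0.00915

Q ≈ 3720 W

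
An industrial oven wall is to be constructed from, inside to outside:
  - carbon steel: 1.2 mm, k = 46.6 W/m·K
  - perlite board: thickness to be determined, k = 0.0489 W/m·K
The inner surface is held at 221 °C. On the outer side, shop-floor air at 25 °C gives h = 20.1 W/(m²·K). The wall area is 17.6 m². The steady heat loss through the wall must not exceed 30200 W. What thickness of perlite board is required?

L ≈ 3.15 mm

Model the wall as resistances in series:
R_carbon steel = L/(kA) = 0.0012/(46.6×17.6) = 1.463×10^-6 K/W
R_outer film = 1/(h_o·A) = 1/(20.1×17.6) = 0.002827 K/W
Sum of the known resistances R_other = 0.002828 K/W
Required total resistance R_tot = ΔT/Q_allow = 196/30200 = 0.00649 K/W
R_perlite board = R_tot − R_other = 0.003662 K/W
L = R·k·A = 0.003662×0.0489×17.6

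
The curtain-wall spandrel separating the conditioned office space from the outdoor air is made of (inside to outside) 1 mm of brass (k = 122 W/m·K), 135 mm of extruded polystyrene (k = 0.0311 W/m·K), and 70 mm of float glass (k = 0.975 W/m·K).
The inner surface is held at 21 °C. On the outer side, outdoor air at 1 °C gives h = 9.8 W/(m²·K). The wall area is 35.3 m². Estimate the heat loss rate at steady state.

Q ≈ 156 W

Using the resistance-network approach (series):
R_brass = L/(kA) = 0.001/(122×35.3) = 2.322×10^-7 K/W
R_extruded polystyrene = L/(kA) = 0.135/(0.0311×35.3) = 0.123 K/W
R_float glass = L/(kA) = 0.07/(0.975×35.3) = 0.002034 K/W
R_outer film = 1/(h_o·A) = 1/(9.8×35.3) = 0.002891 K/W
R_total = 0.1279 K/W
Q = ΔT / R_total = 20 / 0.1279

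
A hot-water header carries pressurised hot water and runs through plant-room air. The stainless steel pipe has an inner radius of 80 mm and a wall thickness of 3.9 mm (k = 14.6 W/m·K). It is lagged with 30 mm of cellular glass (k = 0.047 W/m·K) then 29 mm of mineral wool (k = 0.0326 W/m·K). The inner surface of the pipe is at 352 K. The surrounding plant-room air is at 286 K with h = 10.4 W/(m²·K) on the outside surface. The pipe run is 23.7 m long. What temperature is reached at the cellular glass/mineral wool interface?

T ≈ 322 K

Cylindrical conduction, so R = ln(r₂/r₁)/(2πkL) per layer, in series:
R_stainless steel pipe wall = ln(83.9/80)/(2π×14.6×23.7) = 2.189×10^-5 K/W
R_cellular glass = ln(113.9/83.9)/(2π×0.047×23.7) = 0.04368 K/W
R_mineral wool = ln(142.9/113.9)/(2π×0.0326×23.7) = 0.04672 K/W
R_outer film = 1/(h_o·2πr_oL) = 1/(10.4×2π×0.1429×23.7) = 0.004519 K/W
R_total = 0.09494 K/W
Q = ΔT/R_total = 66/0.09494
Q = 695 W
T_interface = T_inner − Q·ΣR(inner→interface) = 352 − 695×0.0437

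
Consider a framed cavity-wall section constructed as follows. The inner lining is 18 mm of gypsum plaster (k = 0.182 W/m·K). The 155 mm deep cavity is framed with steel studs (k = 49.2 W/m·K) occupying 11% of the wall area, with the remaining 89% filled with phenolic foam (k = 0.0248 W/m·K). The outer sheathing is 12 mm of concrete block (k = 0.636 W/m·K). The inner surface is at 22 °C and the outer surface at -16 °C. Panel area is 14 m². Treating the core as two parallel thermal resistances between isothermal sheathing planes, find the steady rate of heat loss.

Q ≈ 3640 W

Sheathing layers in series; stud and cavity paths in parallel between them.
R_inner = 0.018/(0.182×14) = 0.007064 K/W
R_stud  = 0.155/(49.2×0.11×14) = 0.002046 K/W
R_cav   = 0.155/(0.0248×0.89×14) = 0.5016 K/W
1/R_core = 1/R_stud + 1/R_cav → R_core = 0.002037 K/W
R_outer = 0.012/(0.636×14) = 0.001348 K/W
R_total = 0.01045 K/W
Q = ΔT/R_total = 38/0.01045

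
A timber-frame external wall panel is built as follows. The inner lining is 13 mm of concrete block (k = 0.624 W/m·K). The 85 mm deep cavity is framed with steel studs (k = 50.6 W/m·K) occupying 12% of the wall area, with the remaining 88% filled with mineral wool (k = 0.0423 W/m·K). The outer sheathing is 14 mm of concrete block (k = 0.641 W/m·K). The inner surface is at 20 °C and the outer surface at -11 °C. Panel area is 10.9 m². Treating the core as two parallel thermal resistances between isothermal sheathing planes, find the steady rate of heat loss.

Sheathing layers in series; stud and cavity paths in parallel between them.
R_inner = 0.013/(0.624×10.9) = 0.001911 K/W
R_stud  = 0.085/(50.6×0.12×10.9) = 0.001284 K/W
R_cav   = 0.085/(0.0423×0.88×10.9) = 0.2095 K/W
1/R_core = 1/R_stud + 1/R_cav → R_core = 0.001276 K/W
R_outer = 0.014/(0.641×10.9) = 0.002004 K/W
R_total = 0.005192 K/W
Q = ΔT/R_total = 31/0.005192

Q ≈ 5970 W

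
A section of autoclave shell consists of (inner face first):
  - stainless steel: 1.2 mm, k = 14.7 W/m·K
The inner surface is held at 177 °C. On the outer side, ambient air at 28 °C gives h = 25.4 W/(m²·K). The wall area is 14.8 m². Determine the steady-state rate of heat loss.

Q ≈ 55900 W

Series thermal resistances:
R_stainless steel = L/(kA) = 0.0012/(14.7×14.8) = 5.516×10^-6 K/W
R_outer film = 1/(h_o·A) = 1/(25.4×14.8) = 0.00266 K/W
R_total = 0.002666 K/W
Q = ΔT / R_total = 149 / 0.002666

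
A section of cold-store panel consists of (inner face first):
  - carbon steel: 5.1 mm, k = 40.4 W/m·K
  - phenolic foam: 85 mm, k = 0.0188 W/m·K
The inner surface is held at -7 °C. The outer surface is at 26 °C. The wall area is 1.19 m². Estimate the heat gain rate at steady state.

Model the wall as resistances in series:
R_carbon steel = L/(kA) = 0.0051/(40.4×1.19) = 1.061×10^-4 K/W
R_phenolic foam = L/(kA) = 0.085/(0.0188×1.19) = 3.799 K/W
R_total = 3.799 K/W
Q = ΔT / R_total = 33 / 3.799

Q ≈ 8.69 W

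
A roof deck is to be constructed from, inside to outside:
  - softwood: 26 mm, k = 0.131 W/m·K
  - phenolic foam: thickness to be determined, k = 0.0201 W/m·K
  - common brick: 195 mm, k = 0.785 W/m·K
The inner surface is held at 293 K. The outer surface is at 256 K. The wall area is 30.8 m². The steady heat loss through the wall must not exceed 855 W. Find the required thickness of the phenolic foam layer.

Model the wall as resistances in series:
R_softwood = L/(kA) = 0.026/(0.131×30.8) = 0.006444 K/W
R_common brick = L/(kA) = 0.195/(0.785×30.8) = 0.008065 K/W
Sum of the known resistances R_other = 0.01451 K/W
Required total resistance R_tot = ΔT/Q_allow = 37/855 = 0.04327 K/W
R_phenolic foam = R_tot − R_other = 0.02877 K/W
L = R·k·A = 0.02877×0.0201×30.8

L ≈ 17.8 mm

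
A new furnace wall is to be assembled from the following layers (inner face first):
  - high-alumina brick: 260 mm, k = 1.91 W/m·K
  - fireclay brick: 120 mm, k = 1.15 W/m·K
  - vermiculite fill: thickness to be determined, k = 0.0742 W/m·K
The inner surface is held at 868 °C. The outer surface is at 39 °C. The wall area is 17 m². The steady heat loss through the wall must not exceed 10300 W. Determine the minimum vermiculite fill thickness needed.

Treating each layer as a thermal resistance in series:
R_high-alumina brick = L/(kA) = 0.26/(1.91×17) = 0.008007 K/W
R_fireclay brick = L/(kA) = 0.12/(1.15×17) = 0.006138 K/W
Sum of the known resistances R_other = 0.01415 K/W
Required total resistance R_tot = ΔT/Q_allow = 829/10300 = 0.08049 K/W
R_vermiculite fill = R_tot − R_other = 0.06634 K/W
L = R·k·A = 0.06634×0.0742×17

L ≈ 83.7 mm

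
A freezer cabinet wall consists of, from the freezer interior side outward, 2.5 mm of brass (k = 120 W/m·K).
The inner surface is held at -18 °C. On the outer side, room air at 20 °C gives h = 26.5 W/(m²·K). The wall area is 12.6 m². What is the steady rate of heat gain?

Thermal resistances in series:
R_brass = L/(kA) = 0.0025/(120×12.6) = 1.653×10^-6 K/W
R_outer film = 1/(h_o·A) = 1/(26.5×12.6) = 0.002995 K/W
R_total = 0.002997 K/W
Q = ΔT / R_total = 38 / 0.002997

Q ≈ 12700 W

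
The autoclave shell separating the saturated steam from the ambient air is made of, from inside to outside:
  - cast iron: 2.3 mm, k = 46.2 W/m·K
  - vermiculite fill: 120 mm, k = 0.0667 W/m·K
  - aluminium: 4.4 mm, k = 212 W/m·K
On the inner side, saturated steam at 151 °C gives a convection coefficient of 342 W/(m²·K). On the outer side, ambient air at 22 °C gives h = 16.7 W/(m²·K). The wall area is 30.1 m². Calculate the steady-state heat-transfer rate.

Q ≈ 2090 W

Using the resistance-network approach (series):
R_inner film = 1/(h_i·A) = 1/(342×30.1) = 9.714×10^-5 K/W
R_cast iron = L/(kA) = 0.0023/(46.2×30.1) = 1.654×10^-6 K/W
R_vermiculite fill = L/(kA) = 0.12/(0.0667×30.1) = 0.05977 K/W
R_aluminium = L/(kA) = 0.0044/(212×30.1) = 6.895×10^-7 K/W
R_outer film = 1/(h_o·A) = 1/(16.7×30.1) = 0.001989 K/W
R_total = 0.06186 K/W
Q = ΔT / R_total = 129 / 0.06186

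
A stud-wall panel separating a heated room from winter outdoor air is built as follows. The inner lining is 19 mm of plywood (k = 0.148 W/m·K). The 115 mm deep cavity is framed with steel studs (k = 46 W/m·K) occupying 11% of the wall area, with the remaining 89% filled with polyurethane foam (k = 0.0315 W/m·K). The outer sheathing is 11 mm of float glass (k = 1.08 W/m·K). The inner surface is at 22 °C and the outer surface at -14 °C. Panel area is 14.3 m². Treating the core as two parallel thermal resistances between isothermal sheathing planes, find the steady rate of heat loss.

Q ≈ 3190 W

Sheathing layers in series; stud and cavity paths in parallel between them.
R_inner = 0.019/(0.148×14.3) = 0.008978 K/W
R_stud  = 0.115/(46×0.11×14.3) = 0.001589 K/W
R_cav   = 0.115/(0.0315×0.89×14.3) = 0.2869 K/W
1/R_core = 1/R_stud + 1/R_cav → R_core = 0.001581 K/W
R_outer = 0.011/(1.08×14.3) = 7.123×10^-4 K/W
R_total = 0.01127 K/W
Q = ΔT/R_total = 36/0.01127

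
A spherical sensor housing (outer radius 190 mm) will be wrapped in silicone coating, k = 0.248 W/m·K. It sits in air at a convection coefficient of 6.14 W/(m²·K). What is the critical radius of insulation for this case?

r_cr ≈ 80.8 mm

For a sphere r_cr = 2k/h = 2×0.248/6.14
r_cr = 80.8 mm; since the bare radius (190 mm) is above r_cr, any added insulation will reduce heat loss.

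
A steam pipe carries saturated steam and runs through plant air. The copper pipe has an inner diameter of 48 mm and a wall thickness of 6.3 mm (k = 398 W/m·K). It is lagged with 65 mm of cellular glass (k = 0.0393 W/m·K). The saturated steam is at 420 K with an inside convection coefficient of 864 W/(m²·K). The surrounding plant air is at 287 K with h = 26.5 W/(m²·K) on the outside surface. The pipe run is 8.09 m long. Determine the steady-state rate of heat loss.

Treating each annulus and film as a series resistance:
R_inner film = 1/(h_i·2πr₁L) = 1/(864×2π×0.024×8.09) = 9.487×10^-4 K/W
R_copper pipe wall = ln(30.3/24)/(2π×398×8.09) = 1.152×10^-5 K/W
R_cellular glass = ln(95.3/30.3)/(2π×0.0393×8.09) = 0.5736 K/W
R_outer film = 1/(h_o·2πr_oL) = 1/(26.5×2π×0.0953×8.09) = 0.00779 K/W
R_total = 0.5824 K/W
Q = ΔT/R_total = 133/0.5824

Q ≈ 228 W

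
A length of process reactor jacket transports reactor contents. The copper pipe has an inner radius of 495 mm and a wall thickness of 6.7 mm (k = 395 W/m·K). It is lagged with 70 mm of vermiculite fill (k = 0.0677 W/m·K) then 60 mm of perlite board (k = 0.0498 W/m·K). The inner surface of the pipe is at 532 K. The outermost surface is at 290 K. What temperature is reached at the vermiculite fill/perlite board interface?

Cylindrical conduction, so R = ln(r₂/r₁)/(2πkL) per layer, in series:
R_copper pipe wall = ln(501.7/495)/(2π×395×1) = 5.417×10^-6 K/W
R_vermiculite fill = ln(571.7/501.7)/(2π×0.0677×1) = 0.3071 K/W
R_perlite board = ln(631.7/571.7)/(2π×0.0498×1) = 0.3189 K/W
R_total = 0.626 K/W
Q = ΔT/R_total = 242/0.626
Q = 387 W/m
T_interface = T_inner − Q·ΣR(inner→interface) = 532 − 387×0.3071

T ≈ 413 K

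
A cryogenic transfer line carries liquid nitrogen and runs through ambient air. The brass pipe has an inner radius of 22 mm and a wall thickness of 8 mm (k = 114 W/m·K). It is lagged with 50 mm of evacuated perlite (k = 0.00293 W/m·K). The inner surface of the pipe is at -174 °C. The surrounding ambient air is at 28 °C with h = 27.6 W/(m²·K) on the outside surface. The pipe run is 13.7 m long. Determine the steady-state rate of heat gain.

Q ≈ 51.9 W

Cylindrical conduction, so R = ln(r₂/r₁)/(2πkL) per layer, in series:
R_brass pipe wall = ln(30/22)/(2π×114×13.7) = 3.161×10^-5 K/W
R_evacuated perlite = ln(80/30)/(2π×0.00293×13.7) = 3.889 K/W
R_outer film = 1/(h_o·2πr_oL) = 1/(27.6×2π×0.08×13.7) = 0.005261 K/W
R_total = 3.894 K/W
Q = ΔT/R_total = 202/3.894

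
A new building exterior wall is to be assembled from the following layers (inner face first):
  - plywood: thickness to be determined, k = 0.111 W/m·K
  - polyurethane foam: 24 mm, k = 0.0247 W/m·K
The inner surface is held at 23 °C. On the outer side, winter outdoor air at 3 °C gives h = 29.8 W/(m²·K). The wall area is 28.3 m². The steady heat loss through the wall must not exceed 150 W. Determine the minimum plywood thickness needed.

Using the resistance-network approach (series):
R_polyurethane foam = L/(kA) = 0.024/(0.0247×28.3) = 0.03433 K/W
R_outer film = 1/(h_o·A) = 1/(29.8×28.3) = 0.001186 K/W
Sum of the known resistances R_other = 0.03552 K/W
Required total resistance R_tot = ΔT/Q_allow = 20/150 = 0.1333 K/W
R_plywood = R_tot − R_other = 0.09781 K/W
L = R·k·A = 0.09781×0.111×28.3

L ≈ 307 mm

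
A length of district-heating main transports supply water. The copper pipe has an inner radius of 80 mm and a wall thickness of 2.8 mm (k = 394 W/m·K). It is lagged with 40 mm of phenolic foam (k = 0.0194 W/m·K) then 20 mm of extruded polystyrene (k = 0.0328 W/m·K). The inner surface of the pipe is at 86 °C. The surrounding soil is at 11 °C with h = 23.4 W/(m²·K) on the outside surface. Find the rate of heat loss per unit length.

q′ ≈ 18.7 W/m

Treating each annulus and film as a series resistance:
R_copper pipe wall = ln(82.8/80)/(2π×394×1) = 1.39×10^-5 K/W
R_phenolic foam = ln(122.8/82.8)/(2π×0.0194×1) = 3.233 K/W
R_extruded polystyrene = ln(142.8/122.8)/(2π×0.0328×1) = 0.7322 K/W
R_outer film = 1/(h_o·2πr_oL) = 1/(23.4×2π×0.1428×1) = 0.04763 K/W
R_total = 4.013 K/W
Q = ΔT/R_total = 75/4.013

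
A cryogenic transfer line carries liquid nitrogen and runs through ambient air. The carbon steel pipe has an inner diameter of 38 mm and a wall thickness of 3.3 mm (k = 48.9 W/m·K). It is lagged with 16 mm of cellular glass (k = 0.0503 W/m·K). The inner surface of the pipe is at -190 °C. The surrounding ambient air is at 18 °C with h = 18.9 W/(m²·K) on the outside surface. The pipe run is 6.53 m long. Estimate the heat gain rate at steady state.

Cylindrical conduction, so R = ln(r₂/r₁)/(2πkL) per layer, in series:
R_carbon steel pipe wall = ln(22.3/19)/(2π×48.9×6.53) = 7.982×10^-5 K/W
R_cellular glass = ln(38.3/22.3)/(2π×0.0503×6.53) = 0.2621 K/W
R_outer film = 1/(h_o·2πr_oL) = 1/(18.9×2π×0.0383×6.53) = 0.03367 K/W
R_total = 0.2958 K/W
Q = ΔT/R_total = 208/0.2958

Q ≈ 703 W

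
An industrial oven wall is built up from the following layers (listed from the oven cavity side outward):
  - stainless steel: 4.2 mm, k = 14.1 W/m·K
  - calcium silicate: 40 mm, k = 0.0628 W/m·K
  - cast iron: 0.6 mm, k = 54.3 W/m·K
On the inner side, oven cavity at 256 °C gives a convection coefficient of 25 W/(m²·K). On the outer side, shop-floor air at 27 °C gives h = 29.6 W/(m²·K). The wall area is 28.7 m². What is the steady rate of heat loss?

Q ≈ 9240 W

Model the wall as resistances in series:
R_inner film = 1/(h_i·A) = 1/(25×28.7) = 0.001394 K/W
R_stainless steel = L/(kA) = 0.0042/(14.1×28.7) = 1.038×10^-5 K/W
R_calcium silicate = L/(kA) = 0.04/(0.0628×28.7) = 0.02219 K/W
R_cast iron = L/(kA) = 0.0006/(54.3×28.7) = 3.85×10^-7 K/W
R_outer film = 1/(h_o·A) = 1/(29.6×28.7) = 0.001177 K/W
R_total = 0.02477 K/W
Q = ΔT / R_total = 229 / 0.02477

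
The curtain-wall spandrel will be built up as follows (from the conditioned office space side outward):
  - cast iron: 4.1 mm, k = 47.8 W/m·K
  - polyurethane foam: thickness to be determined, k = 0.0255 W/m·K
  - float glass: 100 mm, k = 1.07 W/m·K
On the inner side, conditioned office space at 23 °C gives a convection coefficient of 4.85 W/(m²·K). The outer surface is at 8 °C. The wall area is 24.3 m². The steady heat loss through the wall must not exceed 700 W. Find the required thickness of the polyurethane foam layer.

Thermal resistances in series:
R_inner film = 1/(h_i·A) = 1/(4.85×24.3) = 0.008485 K/W
R_cast iron = L/(kA) = 0.0041/(47.8×24.3) = 3.53×10^-6 K/W
R_float glass = L/(kA) = 0.1/(1.07×24.3) = 0.003846 K/W
Sum of the known resistances R_other = 0.01233 K/W
Required total resistance R_tot = ΔT/Q_allow = 15/700 = 0.02143 K/W
R_polyurethane foam = R_tot − R_other = 0.009094 K/W
L = R·k·A = 0.009094×0.0255×24.3

L ≈ 5.64 mm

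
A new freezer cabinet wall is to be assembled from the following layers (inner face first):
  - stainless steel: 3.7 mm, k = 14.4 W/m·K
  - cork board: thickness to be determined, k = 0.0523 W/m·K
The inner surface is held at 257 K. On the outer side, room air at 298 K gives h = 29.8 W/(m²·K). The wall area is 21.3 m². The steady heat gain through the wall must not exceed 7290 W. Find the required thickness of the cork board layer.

L ≈ 4.5 mm

Treating each layer as a thermal resistance in series:
R_stainless steel = L/(kA) = 0.0037/(14.4×21.3) = 1.206×10^-5 K/W
R_outer film = 1/(h_o·A) = 1/(29.8×21.3) = 0.001575 K/W
Sum of the known resistances R_other = 0.001588 K/W
Required total resistance R_tot = ΔT/Q_allow = 41/7290 = 0.005624 K/W
R_cork board = R_tot − R_other = 0.004037 K/W
L = R·k·A = 0.004037×0.0523×21.3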